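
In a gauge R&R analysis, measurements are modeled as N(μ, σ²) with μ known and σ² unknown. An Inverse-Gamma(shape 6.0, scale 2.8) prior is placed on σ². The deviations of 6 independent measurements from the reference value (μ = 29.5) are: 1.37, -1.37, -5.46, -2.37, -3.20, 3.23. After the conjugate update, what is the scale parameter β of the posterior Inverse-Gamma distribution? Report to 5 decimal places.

32.72760

With known mean μ and an Inverse-Gamma(α, β) prior on σ², the Normal likelihood is conjugate: posterior is Inv-Gamma(α + n/2, β + Σ(xᵢ−μ)²/2).
Σ(xᵢ−μ)² = (1.37)² + (-1.37)² + (-5.46)² + (-2.37)² + (-3.20)² + (3.23)² = 59.8552.
Posterior: Inv-Gamma(6.0 + 6/2, 2.8 + 59.8552/2) = Inv-Gamma(9.00, 32.72760).
Posterior β = 32.72760.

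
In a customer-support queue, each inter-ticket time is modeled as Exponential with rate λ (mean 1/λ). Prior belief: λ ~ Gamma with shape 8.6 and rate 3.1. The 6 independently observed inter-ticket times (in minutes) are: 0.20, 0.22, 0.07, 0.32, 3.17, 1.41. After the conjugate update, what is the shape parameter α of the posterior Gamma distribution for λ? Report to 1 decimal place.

14.6

With a Gamma(shape α, rate β) prior on the exponential rate λ, the posterior after n observations with total T = Σxᵢ is Gamma(α+n, β+T).
Sum of observations T = 5.39 minutes; n = 6.
Posterior: Gamma(8.6+6, 3.1+5.39) = Gamma(14.6, 8.49).
Posterior α = 14.6.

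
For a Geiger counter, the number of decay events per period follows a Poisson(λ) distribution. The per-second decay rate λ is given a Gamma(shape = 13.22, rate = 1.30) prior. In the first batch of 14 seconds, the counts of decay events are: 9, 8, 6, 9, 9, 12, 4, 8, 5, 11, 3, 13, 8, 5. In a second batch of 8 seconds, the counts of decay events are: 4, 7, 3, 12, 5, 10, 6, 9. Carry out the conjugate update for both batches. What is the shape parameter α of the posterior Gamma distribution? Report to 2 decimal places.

With a Gamma(shape α, rate β) prior, the Poisson likelihood is conjugate: the posterior is Gamma(α + ΣXᵢ, β + n).
Batch 1: sum of counts S = 110 over n = 14 seconds.
After batch 1: Gamma(α+S, β+n) = Gamma(13.22+110, 1.30+14) = Gamma(123.22, 15.30).
Batch 2: sum of counts S = 56 over n = 8 seconds.
After batch 2: Gamma(α+S, β+n) = Gamma(123.22+56, 15.30+8) = Gamma(179.22, 23.30).
Posterior α = 179.22.

179.22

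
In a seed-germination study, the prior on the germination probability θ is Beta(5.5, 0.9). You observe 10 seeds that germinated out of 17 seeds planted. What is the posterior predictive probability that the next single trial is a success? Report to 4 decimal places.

0.6624

The Beta prior is conjugate to a Binomial/Bernoulli likelihood; the update adds successes to α and failures to β.
Posterior: Beta(α+k, β+n−k) = Beta(5.5+10, 0.9+7) = Beta(15.5, 7.9).
For a single future Bernoulli trial, P(success | data) = α/(α+β) = 0.6624.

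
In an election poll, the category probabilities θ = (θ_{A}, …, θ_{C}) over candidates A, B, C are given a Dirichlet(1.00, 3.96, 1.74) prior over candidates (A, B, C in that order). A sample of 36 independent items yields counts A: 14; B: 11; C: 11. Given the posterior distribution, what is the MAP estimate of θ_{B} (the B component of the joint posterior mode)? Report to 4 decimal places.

0.3516

The Dirichlet prior is conjugate to the Multinomial likelihood: each posterior αⱼ = prior αⱼ + observed count nⱼ.
Posterior concentration: (15.00, 14.96, 12.74), total = 42.70.
Joint mode component: (α_{B}−1)/(Σα−K) = 13.96/39.70 = 0.3516.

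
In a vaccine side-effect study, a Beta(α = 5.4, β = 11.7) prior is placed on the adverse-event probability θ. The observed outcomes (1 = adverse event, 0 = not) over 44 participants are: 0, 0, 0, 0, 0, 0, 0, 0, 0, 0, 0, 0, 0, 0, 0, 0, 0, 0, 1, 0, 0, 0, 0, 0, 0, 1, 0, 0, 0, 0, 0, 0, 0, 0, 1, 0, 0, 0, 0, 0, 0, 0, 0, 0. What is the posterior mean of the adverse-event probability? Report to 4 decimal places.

The Beta prior is conjugate to a Binomial/Bernoulli likelihood; the update adds successes to α and failures to β.
Posterior: Beta(α+k, β+n−k) = Beta(5.4+3, 11.7+41) = Beta(8.4, 52.7).
Posterior mean = α/(α+β) = 8.4/61.1 = 0.1375.

0.1375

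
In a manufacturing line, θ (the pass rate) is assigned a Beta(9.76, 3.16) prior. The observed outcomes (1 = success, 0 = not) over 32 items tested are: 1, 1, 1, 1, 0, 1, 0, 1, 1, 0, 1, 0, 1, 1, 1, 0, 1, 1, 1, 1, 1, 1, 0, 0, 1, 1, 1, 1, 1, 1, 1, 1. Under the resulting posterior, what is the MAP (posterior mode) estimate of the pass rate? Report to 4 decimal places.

0.7866

The Beta prior is conjugate to a Binomial/Bernoulli likelihood; the update adds successes to α and failures to β.
Posterior: Beta(α+k, β+n−k) = Beta(9.76+25, 3.16+7) = Beta(34.76, 10.16).
Mode of Beta(a,b) for a,b>1 is (a−1)/(a+b−2) = 33.76/42.92 = 0.7866.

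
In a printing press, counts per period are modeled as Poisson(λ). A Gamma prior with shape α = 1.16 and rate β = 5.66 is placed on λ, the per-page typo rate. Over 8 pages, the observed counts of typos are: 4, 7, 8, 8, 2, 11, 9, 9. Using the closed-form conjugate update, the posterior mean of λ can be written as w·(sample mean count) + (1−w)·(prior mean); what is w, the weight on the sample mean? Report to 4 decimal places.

With a Gamma(shape α, rate β) prior, the Poisson likelihood is conjugate: the posterior is Gamma(α + ΣXᵢ, β + n).
Posterior mean = (α₀+S)/(β₀+n) = [n/(β₀+n)]·(S/n) + [β₀/(β₀+n)]·(α₀/β₀), so only n and β₀ enter the weight.
Weight on data w = n/(β₀+n) = 8/(5.66+8) = 8/13.66 = 0.5857.

0.5857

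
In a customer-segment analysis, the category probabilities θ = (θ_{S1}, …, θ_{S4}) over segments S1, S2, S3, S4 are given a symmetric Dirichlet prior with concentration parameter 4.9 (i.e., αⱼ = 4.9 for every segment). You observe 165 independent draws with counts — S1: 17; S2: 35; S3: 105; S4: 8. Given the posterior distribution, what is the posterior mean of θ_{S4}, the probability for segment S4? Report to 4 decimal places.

The Dirichlet prior is conjugate to the Multinomial likelihood: each posterior αⱼ = prior αⱼ + observed count nⱼ.
Posterior concentration: (21.9, 39.9, 109.9, 12.9), total = 184.6.
E[θ_{S4}|data] = α_{S4}/Σα = 12.9/184.6 = 0.0699.

0.0699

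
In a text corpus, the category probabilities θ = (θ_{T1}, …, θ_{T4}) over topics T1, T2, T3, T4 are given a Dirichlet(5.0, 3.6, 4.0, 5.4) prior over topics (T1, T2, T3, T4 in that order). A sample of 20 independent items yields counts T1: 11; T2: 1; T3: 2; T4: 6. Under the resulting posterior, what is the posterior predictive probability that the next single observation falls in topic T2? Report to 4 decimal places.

0.1211

The Dirichlet prior is conjugate to the Multinomial likelihood: each posterior αⱼ = prior αⱼ + observed count nⱼ.
Posterior concentration: (16.0, 4.6, 6.0, 11.4), total = 38.0.
P(next = T2 | data) = α_{T2}/Σα = 0.1211.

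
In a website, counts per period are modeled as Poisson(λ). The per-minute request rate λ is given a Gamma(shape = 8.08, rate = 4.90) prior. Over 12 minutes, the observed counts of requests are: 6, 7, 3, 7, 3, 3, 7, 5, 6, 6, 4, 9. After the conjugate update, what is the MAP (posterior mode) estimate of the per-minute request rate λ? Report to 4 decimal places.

4.3243

With a Gamma(shape α, rate β) prior, the Poisson likelihood is conjugate: the posterior is Gamma(α + ΣXᵢ, β + n).
Sum of counts S = 66 over n = 12 minutes.
Posterior: Gamma(α+S, β+n) = Gamma(8.08+66, 4.90+12) = Gamma(74.08, 16.90).
Mode of Gamma(α,β) for α≥1 is (α−1)/β = 73.08/16.90 = 4.3243.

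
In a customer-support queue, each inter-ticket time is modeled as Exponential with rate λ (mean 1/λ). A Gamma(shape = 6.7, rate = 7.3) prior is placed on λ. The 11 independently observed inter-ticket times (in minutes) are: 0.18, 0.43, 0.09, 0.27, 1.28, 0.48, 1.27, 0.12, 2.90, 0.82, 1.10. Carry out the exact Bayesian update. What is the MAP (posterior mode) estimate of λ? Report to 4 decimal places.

1.0283

With a Gamma(shape α, rate β) prior on the exponential rate λ, the posterior after n observations with total T = Σxᵢ is Gamma(α+n, β+T).
Sum of observations T = 8.94 minutes; n = 11.
Posterior: Gamma(6.7+11, 7.3+8.94) = Gamma(17.7, 16.24).
Mode = (α−1)/β = 1.0283.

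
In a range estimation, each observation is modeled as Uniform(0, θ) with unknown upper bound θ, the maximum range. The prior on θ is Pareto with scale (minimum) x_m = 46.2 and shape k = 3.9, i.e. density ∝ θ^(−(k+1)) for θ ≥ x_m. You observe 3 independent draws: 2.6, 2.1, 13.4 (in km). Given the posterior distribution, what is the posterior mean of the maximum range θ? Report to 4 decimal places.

A Pareto(scale x_m, shape k) prior on the upper bound θ of Uniform(0, θ) is conjugate: posterior is Pareto(max(x_m, max xᵢ), k + n).
Sample maximum = 13.4; prior scale x_m = 46.2 → posterior scale = max = 46.2.
Posterior shape = 3.9 + 3 = 6.9.
E[θ|data] = k·x_m/(k−1) = 6.9·46.2/5.9 = 54.0305.

54.0305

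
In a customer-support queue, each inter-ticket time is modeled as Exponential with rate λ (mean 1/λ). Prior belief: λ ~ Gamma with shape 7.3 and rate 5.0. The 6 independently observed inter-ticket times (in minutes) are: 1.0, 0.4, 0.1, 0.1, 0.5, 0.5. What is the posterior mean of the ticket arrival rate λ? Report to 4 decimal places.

With a Gamma(shape α, rate β) prior on the exponential rate λ, the posterior after n observations with total T = Σxᵢ is Gamma(α+n, β+T).
Sum of observations T = 2.6 minutes; n = 6.
Posterior: Gamma(7.3+6, 5.0+2.6) = Gamma(13.3, 7.6).
Posterior mean of λ = α/β = 13.3/7.6 = 1.7500.

1.7500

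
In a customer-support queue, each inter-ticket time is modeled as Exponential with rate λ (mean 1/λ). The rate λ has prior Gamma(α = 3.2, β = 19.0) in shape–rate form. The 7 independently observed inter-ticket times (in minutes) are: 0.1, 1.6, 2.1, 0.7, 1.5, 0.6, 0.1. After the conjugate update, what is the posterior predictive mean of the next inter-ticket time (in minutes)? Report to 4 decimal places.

2.7935

With a Gamma(shape α, rate β) prior on the exponential rate λ, the posterior after n observations with total T = Σxᵢ is Gamma(α+n, β+T).
Sum of observations T = 6.7 minutes; n = 7.
Posterior: Gamma(3.2+7, 19.0+6.7) = Gamma(10.2, 25.7).
The predictive distribution for the next observation is Lomax; its mean is β/(α−1) = 25.7/9.2 = 2.7935.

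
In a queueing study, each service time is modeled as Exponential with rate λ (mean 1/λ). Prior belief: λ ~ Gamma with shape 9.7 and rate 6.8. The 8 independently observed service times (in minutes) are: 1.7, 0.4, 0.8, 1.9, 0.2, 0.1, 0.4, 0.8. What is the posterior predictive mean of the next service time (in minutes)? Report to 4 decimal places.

0.7844

With a Gamma(shape α, rate β) prior on the exponential rate λ, the posterior after n observations with total T = Σxᵢ is Gamma(α+n, β+T).
Sum of observations T = 6.3 minutes; n = 8.
Posterior: Gamma(9.7+8, 6.8+6.3) = Gamma(17.7, 13.1).
The predictive distribution for the next observation is Lomax; its mean is β/(α−1) = 13.1/16.7 = 0.7844.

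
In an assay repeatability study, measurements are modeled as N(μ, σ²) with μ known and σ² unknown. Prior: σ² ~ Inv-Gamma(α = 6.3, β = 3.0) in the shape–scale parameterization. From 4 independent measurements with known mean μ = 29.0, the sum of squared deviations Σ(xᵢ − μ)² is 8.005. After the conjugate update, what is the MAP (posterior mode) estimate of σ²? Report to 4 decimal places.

With known mean μ and an Inverse-Gamma(α, β) prior on σ², the Normal likelihood is conjugate: posterior is Inv-Gamma(α + n/2, β + Σ(xᵢ−μ)²/2).
Posterior: Inv-Gamma(6.3 + 4/2, 3.0 + 8.005/2) = Inv-Gamma(8.30, 7.0025).
Mode = β/(α+1) = 7.0025/9.30 = 0.7530.

0.7530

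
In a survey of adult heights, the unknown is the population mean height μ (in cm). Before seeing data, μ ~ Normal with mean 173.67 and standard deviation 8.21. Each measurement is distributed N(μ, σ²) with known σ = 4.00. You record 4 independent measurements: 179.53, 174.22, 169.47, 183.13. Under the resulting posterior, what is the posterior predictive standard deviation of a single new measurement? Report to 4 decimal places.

For Normal data with known variance σ², a Normal(μ₀, σ₀²) prior on μ is conjugate. Posterior precision = 1/σ₀² + n/σ²; posterior mean is the precision-weighted average of μ₀ and x̄.
σ₀² = 8.21² = 67.4041, σ² = 4.00² = 16; σ² + n·σ₀² = 16 + 4·67.4041 = 285.6164.
Posterior precision = 1/σ₀² + n/σ² = 1/67.4041 + 4/16 = (σ² + n·σ₀²)/(σ₀²σ²) = 285.6164/(67.4041·16); posterior variance σₙ² = σ₀²σ²/(σ² + n·σ₀²) = 67.4041·16/285.6164 = 3.775923.
Predictive variance for one new observation = σₙ² + σ² = 67.4041·16/285.6164 + 16 = σ²·(σ₀² + 285.6164)/285.6164 = 16·353.0205/285.6164 = 19.775923; SD = √(16·353.0205/285.6164) = 4.4470.

4.4470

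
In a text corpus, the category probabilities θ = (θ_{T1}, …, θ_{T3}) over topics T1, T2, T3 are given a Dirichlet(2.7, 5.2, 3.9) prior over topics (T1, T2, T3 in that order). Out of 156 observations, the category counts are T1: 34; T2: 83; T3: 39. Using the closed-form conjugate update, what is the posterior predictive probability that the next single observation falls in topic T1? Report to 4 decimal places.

0.2187

The Dirichlet prior is conjugate to the Multinomial likelihood: each posterior αⱼ = prior αⱼ + observed count nⱼ.
Posterior concentration: (36.7, 88.2, 42.9), total = 167.8.
P(next = T1 | data) = α_{T1}/Σα = 0.2187.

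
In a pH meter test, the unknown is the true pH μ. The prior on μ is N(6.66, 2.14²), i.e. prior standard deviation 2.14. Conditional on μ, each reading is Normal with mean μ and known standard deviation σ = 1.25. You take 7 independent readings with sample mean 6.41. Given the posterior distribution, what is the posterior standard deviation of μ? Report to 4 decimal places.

For Normal data with known variance σ², a Normal(μ₀, σ₀²) prior on μ is conjugate. Posterior precision = 1/σ₀² + n/σ²; posterior mean is the precision-weighted average of μ₀ and x̄.
σ₀² = 2.14² = 4.5796, σ² = 1.25² = 1.5625; σ² + n·σ₀² = 1.5625 + 7·4.5796 = 33.6197.
Posterior precision = 1/σ₀² + n/σ² = 1/4.5796 + 7/1.5625 = (σ² + n·σ₀²)/(σ₀²σ²) = 33.6197/(4.5796·1.5625); posterior variance σₙ² = σ₀²σ²/(σ² + n·σ₀²) = 4.5796·1.5625/33.6197 = 0.212840.
Posterior SD = √σₙ² = √(4.5796·1.5625/33.6197) = 0.4613.

0.4613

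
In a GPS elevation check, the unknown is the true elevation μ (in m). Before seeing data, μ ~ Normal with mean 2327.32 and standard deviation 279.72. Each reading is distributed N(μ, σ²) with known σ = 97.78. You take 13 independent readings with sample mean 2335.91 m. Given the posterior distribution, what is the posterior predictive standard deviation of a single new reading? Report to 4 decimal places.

101.4373

For Normal data with known variance σ², a Normal(μ₀, σ₀²) prior on μ is conjugate. Posterior precision = 1/σ₀² + n/σ²; posterior mean is the precision-weighted average of μ₀ and x̄.
σ₀² = 279.72² = 78243.2784, σ² = 97.78² = 9560.9284; σ² + n·σ₀² = 9560.9284 + 13·78243.2784 = 1026723.5476.
Posterior precision = 1/σ₀² + n/σ² = 1/78243.2784 + 13/9560.9284 = (σ² + n·σ₀²)/(σ₀²σ²) = 1026723.5476/(78243.2784·9560.9284); posterior variance σₙ² = σ₀²σ²/(σ² + n·σ₀²) = 78243.2784·9560.9284/1026723.5476 = 728.607408.
Predictive variance for one new observation = σₙ² + σ² = 78243.2784·9560.9284/1026723.5476 + 9560.9284 = σ²·(σ₀² + 1026723.5476)/1026723.5476 = 9560.9284·1104966.826/1026723.5476 = 10289.535808; SD = √(9560.9284·1104966.826/1026723.5476) = 101.4373.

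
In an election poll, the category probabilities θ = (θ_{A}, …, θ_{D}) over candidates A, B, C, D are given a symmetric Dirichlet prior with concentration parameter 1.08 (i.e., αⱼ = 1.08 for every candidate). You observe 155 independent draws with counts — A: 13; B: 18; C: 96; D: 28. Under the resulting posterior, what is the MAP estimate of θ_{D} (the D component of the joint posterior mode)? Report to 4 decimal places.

The Dirichlet prior is conjugate to the Multinomial likelihood: each posterior αⱼ = prior αⱼ + observed count nⱼ.
Posterior concentration: (14.08, 19.08, 97.08, 29.08), total = 159.32.
Joint mode component: (α_{D}−1)/(Σα−K) = 28.08/155.32 = 0.1808.

0.1808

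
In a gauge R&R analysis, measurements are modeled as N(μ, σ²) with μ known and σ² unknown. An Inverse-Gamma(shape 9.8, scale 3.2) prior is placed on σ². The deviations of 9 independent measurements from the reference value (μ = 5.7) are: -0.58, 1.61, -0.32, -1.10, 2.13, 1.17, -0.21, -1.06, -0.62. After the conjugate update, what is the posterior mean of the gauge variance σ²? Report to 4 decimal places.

0.6804

With known mean μ and an Inverse-Gamma(α, β) prior on σ², the Normal likelihood is conjugate: posterior is Inv-Gamma(α + n/2, β + Σ(xᵢ−μ)²/2).
Σ(xᵢ−μ)² = (-0.58)² + (1.61)² + (-0.32)² + (-1.10)² + (2.13)² + (1.17)² + (-0.21)² + (-1.06)² + (-0.62)² = 11.6988.
Posterior: Inv-Gamma(9.8 + 9/2, 3.2 + 11.6988/2) = Inv-Gamma(14.30, 9.04940).
E[σ²|data] = β/(α−1) = 9.04940/13.30 = 0.6804.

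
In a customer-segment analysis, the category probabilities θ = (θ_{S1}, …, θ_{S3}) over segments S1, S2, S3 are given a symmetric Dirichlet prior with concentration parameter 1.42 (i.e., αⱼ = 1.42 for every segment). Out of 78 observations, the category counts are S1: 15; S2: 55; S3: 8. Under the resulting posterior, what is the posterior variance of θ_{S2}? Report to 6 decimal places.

The Dirichlet prior is conjugate to the Multinomial likelihood: each posterior αⱼ = prior αⱼ + observed count nⱼ.
Posterior concentration: (16.42, 56.42, 9.42), total = 82.26.
Var[θ_j] = α_j(Σα−α_j)/((Σα)²(Σα+1)) = 56.42·25.84/(82.26²·83.26) = 0.002588.

0.002588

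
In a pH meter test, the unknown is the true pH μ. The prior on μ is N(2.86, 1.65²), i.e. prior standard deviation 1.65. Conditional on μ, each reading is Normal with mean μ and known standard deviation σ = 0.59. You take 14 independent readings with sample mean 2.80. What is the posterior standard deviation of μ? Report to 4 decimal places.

0.1570

For Normal data with known variance σ², a Normal(μ₀, σ₀²) prior on μ is conjugate. Posterior precision = 1/σ₀² + n/σ²; posterior mean is the precision-weighted average of μ₀ and x̄.
σ₀² = 1.65² = 2.7225, σ² = 0.59² = 0.3481; σ² + n·σ₀² = 0.3481 + 14·2.7225 = 38.4631.
Posterior precision = 1/σ₀² + n/σ² = 1/2.7225 + 14/0.3481 = (σ² + n·σ₀²)/(σ₀²σ²) = 38.4631/(2.7225·0.3481); posterior variance σₙ² = σ₀²σ²/(σ² + n·σ₀²) = 2.7225·0.3481/38.4631 = 0.024639.
Posterior SD = √σₙ² = √(2.7225·0.3481/38.4631) = 0.1570.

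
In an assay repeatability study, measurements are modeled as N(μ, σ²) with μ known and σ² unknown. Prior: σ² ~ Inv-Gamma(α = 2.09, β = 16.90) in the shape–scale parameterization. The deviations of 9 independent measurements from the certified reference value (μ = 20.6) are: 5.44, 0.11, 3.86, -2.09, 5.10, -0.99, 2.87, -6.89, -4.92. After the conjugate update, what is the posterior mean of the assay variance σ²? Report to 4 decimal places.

With known mean μ and an Inverse-Gamma(α, β) prior on σ², the Normal likelihood is conjugate: posterior is Inv-Gamma(α + n/2, β + Σ(xᵢ−μ)²/2).
Σ(xᵢ−μ)² = (5.44)² + (0.11)² + (3.86)² + (-2.09)² + (5.10)² + (-0.99)² + (2.87)² + (-6.89)² + (-4.92)² = 155.7789.
Posterior: Inv-Gamma(2.09 + 9/2, 16.90 + 155.7789/2) = Inv-Gamma(6.59, 94.78945).
E[σ²|data] = β/(α−1) = 94.78945/5.59 = 16.9570.

16.9570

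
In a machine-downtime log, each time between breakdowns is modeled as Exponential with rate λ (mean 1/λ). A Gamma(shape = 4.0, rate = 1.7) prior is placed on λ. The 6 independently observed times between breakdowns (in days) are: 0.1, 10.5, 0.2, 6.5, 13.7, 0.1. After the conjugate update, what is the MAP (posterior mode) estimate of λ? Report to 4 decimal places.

With a Gamma(shape α, rate β) prior on the exponential rate λ, the posterior after n observations with total T = Σxᵢ is Gamma(α+n, β+T).
Sum of observations T = 31.1 days; n = 6.
Posterior: Gamma(4.0+6, 1.7+31.1) = Gamma(10.0, 32.8).
Mode = (α−1)/β = 0.2744.

0.2744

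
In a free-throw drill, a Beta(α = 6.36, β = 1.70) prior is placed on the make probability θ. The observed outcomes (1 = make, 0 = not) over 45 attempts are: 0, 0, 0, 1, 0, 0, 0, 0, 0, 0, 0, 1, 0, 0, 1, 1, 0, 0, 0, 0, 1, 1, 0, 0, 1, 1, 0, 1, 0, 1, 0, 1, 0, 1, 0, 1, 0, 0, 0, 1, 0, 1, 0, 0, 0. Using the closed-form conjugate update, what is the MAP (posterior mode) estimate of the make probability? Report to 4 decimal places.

0.3987

The Beta prior is conjugate to a Binomial/Bernoulli likelihood; the update adds successes to α and failures to β.
Posterior: Beta(α+k, β+n−k) = Beta(6.36+15, 1.70+30) = Beta(21.36, 31.70).
Mode of Beta(a,b) for a,b>1 is (a−1)/(a+b−2) = 20.36/51.06 = 0.3987.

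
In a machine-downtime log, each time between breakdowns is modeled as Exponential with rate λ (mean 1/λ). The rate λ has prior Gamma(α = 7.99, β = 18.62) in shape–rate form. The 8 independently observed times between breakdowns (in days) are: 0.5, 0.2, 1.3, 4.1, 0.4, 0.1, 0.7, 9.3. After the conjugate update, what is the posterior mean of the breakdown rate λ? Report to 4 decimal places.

With a Gamma(shape α, rate β) prior on the exponential rate λ, the posterior after n observations with total T = Σxᵢ is Gamma(α+n, β+T).
Sum of observations T = 16.6 days; n = 8.
Posterior: Gamma(7.99+8, 18.62+16.6) = Gamma(15.99, 35.22).
Posterior mean of λ = α/β = 15.99/35.22 = 0.4540.

0.4540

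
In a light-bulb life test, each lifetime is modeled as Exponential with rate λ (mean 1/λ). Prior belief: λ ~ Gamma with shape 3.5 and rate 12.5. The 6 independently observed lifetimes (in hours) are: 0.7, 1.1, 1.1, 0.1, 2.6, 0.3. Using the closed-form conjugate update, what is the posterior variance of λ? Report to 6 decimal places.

0.028060

With a Gamma(shape α, rate β) prior on the exponential rate λ, the posterior after n observations with total T = Σxᵢ is Gamma(α+n, β+T).
Sum of observations T = 5.9 hours; n = 6.
Posterior: Gamma(3.5+6, 12.5+5.9) = Gamma(9.5, 18.4).
Var = α/β² = 0.028060.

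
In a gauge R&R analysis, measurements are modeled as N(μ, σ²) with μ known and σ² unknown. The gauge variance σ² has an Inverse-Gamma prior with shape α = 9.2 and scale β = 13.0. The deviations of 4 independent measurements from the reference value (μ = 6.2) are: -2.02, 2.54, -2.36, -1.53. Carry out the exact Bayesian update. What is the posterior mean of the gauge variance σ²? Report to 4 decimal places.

With known mean μ and an Inverse-Gamma(α, β) prior on σ², the Normal likelihood is conjugate: posterior is Inv-Gamma(α + n/2, β + Σ(xᵢ−μ)²/2).
Σ(xᵢ−μ)² = (-2.02)² + (2.54)² + (-2.36)² + (-1.53)² = 18.4425.
Posterior: Inv-Gamma(9.2 + 4/2, 13.0 + 18.4425/2) = Inv-Gamma(11.20, 22.22125).
E[σ²|data] = β/(α−1) = 22.22125/10.20 = 2.1786.

2.1786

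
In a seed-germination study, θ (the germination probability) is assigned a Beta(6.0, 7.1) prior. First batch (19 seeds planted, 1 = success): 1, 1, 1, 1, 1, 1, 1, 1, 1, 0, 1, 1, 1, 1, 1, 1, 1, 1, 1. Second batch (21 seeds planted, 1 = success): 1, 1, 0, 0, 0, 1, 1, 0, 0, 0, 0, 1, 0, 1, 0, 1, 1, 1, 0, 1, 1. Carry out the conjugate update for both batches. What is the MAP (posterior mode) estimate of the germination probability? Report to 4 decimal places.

The Beta prior is conjugate to a Binomial/Bernoulli likelihood; the update adds successes to α and failures to β.
After batch 1: Beta(6.0+18, 7.1+1) = Beta(24.0, 8.1).
After batch 2: Beta(24.0+11, 8.1+10) = Beta(35.0, 18.1).
Mode of Beta(a,b) for a,b>1 is (a−1)/(a+b−2) = 34.0/51.1 = 0.6654.

0.6654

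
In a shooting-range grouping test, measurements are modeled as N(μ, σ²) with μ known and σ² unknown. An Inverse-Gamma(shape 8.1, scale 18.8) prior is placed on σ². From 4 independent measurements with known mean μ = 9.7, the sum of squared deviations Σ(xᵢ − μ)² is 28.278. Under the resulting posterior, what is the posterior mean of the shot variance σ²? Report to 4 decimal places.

3.6197

With known mean μ and an Inverse-Gamma(α, β) prior on σ², the Normal likelihood is conjugate: posterior is Inv-Gamma(α + n/2, β + Σ(xᵢ−μ)²/2).
Posterior: Inv-Gamma(8.1 + 4/2, 18.8 + 28.278/2) = Inv-Gamma(10.10, 32.9390).
E[σ²|data] = β/(α−1) = 32.9390/9.10 = 3.6197.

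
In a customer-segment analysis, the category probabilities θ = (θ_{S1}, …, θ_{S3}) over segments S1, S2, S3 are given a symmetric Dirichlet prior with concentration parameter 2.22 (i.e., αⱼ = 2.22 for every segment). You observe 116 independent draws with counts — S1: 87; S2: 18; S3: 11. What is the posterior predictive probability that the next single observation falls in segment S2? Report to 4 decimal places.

The Dirichlet prior is conjugate to the Multinomial likelihood: each posterior αⱼ = prior αⱼ + observed count nⱼ.
Posterior concentration: (89.22, 20.22, 13.22), total = 122.66.
P(next = S2 | data) = α_{S2}/Σα = 0.1648.

0.1648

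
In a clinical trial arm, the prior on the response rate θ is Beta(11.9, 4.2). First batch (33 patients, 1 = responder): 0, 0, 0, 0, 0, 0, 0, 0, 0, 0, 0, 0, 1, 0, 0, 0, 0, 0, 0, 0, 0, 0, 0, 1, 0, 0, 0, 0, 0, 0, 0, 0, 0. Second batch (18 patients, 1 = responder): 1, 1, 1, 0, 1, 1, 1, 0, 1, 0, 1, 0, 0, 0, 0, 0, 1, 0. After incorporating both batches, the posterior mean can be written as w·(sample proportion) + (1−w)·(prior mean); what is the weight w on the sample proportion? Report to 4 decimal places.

0.7601

The Beta prior is conjugate to a Binomial/Bernoulli likelihood; the update adds successes to α and failures to β.
Total number of patients: n = 33 + 18 = 51.
Posterior mean = (α₀+k)/(α₀+β₀+n) = [n/(α₀+β₀+n)]·(k/n) + [(α₀+β₀)/(α₀+β₀+n)]·α₀/(α₀+β₀), so only n and the prior enter the weight.
The weight on the data is w = n/(α₀+β₀+n) = 51/(11.9+4.2+51) = 51/67.1 = 0.7601.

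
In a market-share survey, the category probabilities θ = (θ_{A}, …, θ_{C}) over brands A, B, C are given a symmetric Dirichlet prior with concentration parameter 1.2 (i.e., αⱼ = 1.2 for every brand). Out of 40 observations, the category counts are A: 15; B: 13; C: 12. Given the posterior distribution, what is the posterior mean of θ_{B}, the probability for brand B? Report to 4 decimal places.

0.3257

The Dirichlet prior is conjugate to the Multinomial likelihood: each posterior αⱼ = prior αⱼ + observed count nⱼ.
Posterior concentration: (16.2, 14.2, 13.2), total = 43.6.
E[θ_{B}|data] = α_{B}/Σα = 14.2/43.6 = 0.3257.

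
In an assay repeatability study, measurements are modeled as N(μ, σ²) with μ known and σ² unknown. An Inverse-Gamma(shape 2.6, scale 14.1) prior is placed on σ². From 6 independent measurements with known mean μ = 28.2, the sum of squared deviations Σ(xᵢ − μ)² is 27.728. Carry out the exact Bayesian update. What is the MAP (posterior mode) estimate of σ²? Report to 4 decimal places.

4.2370

With known mean μ and an Inverse-Gamma(α, β) prior on σ², the Normal likelihood is conjugate: posterior is Inv-Gamma(α + n/2, β + Σ(xᵢ−μ)²/2).
Posterior: Inv-Gamma(2.6 + 6/2, 14.1 + 27.728/2) = Inv-Gamma(5.60, 27.9640).
Mode = β/(α+1) = 27.9640/6.60 = 4.2370.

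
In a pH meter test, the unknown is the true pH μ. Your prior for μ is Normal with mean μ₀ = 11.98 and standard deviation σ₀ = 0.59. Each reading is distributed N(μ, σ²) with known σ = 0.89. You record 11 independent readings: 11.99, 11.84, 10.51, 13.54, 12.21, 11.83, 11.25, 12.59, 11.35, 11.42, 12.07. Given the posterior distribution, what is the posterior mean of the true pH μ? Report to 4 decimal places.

For Normal data with known variance σ², a Normal(μ₀, σ₀²) prior on μ is conjugate. Posterior precision = 1/σ₀² + n/σ²; posterior mean is the precision-weighted average of μ₀ and x̄.
Σxᵢ = 11.99 + 11.84 + 10.51 + 13.54 + 12.21 + 11.83 + 11.25 + 12.59 + 11.35 + 11.42 + 12.07 = 130.6, so n·x̄ = 130.6.
σ₀² = 0.59² = 0.3481, σ² = 0.89² = 0.7921; σ² + n·σ₀² = 0.7921 + 11·0.3481 = 4.6212.
Posterior mean = (μ₀/σ₀² + n·x̄/σ²)/(1/σ₀² + n/σ²) = (σ²·μ₀ + σ₀²·n·x̄)/(σ² + n·σ₀²) = (0.7921·11.98 + 0.3481·130.6)/4.6212 = 54.951218/4.6212 = 11.8911.

11.8911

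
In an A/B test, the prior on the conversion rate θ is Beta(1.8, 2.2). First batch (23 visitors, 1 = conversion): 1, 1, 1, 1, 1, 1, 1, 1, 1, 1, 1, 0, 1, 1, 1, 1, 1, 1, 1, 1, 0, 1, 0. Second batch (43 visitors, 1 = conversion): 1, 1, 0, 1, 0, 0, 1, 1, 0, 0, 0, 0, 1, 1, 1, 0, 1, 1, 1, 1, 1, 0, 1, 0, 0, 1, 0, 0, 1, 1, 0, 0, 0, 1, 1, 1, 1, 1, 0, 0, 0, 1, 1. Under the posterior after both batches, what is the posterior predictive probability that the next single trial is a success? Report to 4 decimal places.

The Beta prior is conjugate to a Binomial/Bernoulli likelihood; the update adds successes to α and failures to β.
After batch 1: Beta(1.8+20, 2.2+3) = Beta(21.8, 5.2).
After batch 2: Beta(21.8+24, 5.2+19) = Beta(45.8, 24.2).
For a single future Bernoulli trial, P(success | data) = α/(α+β) = 0.6543.

0.6543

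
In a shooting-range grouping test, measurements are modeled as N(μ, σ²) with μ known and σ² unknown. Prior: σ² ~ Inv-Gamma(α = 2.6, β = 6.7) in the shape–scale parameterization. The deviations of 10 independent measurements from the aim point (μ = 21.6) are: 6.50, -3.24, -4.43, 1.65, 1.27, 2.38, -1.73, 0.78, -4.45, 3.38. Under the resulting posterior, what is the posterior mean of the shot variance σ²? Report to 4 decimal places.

With known mean μ and an Inverse-Gamma(α, β) prior on σ², the Normal likelihood is conjugate: posterior is Inv-Gamma(α + n/2, β + Σ(xᵢ−μ)²/2).
Σ(xᵢ−μ)² = (6.50)² + (-3.24)² + (-4.43)² + (1.65)² + (1.27)² + (2.38)² + (-1.73)² + (0.78)² + (-4.45)² + (3.38)² = 117.2005.
Posterior: Inv-Gamma(2.6 + 10/2, 6.7 + 117.2005/2) = Inv-Gamma(7.60, 65.30025).
E[σ²|data] = β/(α−1) = 65.30025/6.60 = 9.8940.

9.8940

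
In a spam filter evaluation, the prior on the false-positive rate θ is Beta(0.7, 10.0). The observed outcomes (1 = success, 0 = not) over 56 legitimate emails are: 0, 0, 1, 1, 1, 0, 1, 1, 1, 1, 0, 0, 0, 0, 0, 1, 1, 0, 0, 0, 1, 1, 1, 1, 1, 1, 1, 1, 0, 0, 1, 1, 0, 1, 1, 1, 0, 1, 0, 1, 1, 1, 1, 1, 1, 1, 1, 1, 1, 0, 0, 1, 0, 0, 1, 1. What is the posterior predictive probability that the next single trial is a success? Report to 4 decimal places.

0.5502

The Beta prior is conjugate to a Binomial/Bernoulli likelihood; the update adds successes to α and failures to β.
Posterior: Beta(α+k, β+n−k) = Beta(0.7+36, 10.0+20) = Beta(36.7, 30.0).
For a single future Bernoulli trial, P(success | data) = α/(α+β) = 0.5502.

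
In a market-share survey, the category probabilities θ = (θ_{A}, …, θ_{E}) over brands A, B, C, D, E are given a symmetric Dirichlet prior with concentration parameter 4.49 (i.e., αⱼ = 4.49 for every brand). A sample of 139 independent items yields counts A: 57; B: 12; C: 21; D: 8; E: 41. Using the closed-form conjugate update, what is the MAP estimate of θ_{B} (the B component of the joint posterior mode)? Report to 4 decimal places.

The Dirichlet prior is conjugate to the Multinomial likelihood: each posterior αⱼ = prior αⱼ + observed count nⱼ.
Posterior concentration: (61.49, 16.49, 25.49, 12.49, 45.49), total = 161.45.
Joint mode component: (α_{B}−1)/(Σα−K) = 15.49/156.45 = 0.0990.

0.0990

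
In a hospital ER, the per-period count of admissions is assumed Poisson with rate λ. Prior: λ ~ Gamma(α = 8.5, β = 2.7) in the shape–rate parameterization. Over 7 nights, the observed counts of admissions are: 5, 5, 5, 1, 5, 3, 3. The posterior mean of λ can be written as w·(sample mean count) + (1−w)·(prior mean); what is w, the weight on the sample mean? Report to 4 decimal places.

0.7216

With a Gamma(shape α, rate β) prior, the Poisson likelihood is conjugate: the posterior is Gamma(α + ΣXᵢ, β + n).
Posterior mean = (α₀+S)/(β₀+n) = [n/(β₀+n)]·(S/n) + [β₀/(β₀+n)]·(α₀/β₀), so only n and β₀ enter the weight.
Weight on data w = n/(β₀+n) = 7/(2.7+7) = 7/9.7 = 0.7216.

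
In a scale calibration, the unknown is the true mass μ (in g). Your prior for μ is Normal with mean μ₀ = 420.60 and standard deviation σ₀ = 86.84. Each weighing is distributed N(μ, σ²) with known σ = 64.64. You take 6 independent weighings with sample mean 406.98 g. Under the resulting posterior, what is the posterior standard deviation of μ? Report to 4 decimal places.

For Normal data with known variance σ², a Normal(μ₀, σ₀²) prior on μ is conjugate. Posterior precision = 1/σ₀² + n/σ²; posterior mean is the precision-weighted average of μ₀ and x̄.
σ₀² = 86.84² = 7541.1856, σ² = 64.64² = 4178.3296; σ² + n·σ₀² = 4178.3296 + 6·7541.1856 = 49425.4432.
Posterior precision = 1/σ₀² + n/σ² = 1/7541.1856 + 6/4178.3296 = (σ² + n·σ₀²)/(σ₀²σ²) = 49425.4432/(7541.1856·4178.3296); posterior variance σₙ² = σ₀²σ²/(σ² + n·σ₀²) = 7541.1856·4178.3296/49425.4432 = 637.516974.
Posterior SD = √σₙ² = √(7541.1856·4178.3296/49425.4432) = 25.2491.

25.2491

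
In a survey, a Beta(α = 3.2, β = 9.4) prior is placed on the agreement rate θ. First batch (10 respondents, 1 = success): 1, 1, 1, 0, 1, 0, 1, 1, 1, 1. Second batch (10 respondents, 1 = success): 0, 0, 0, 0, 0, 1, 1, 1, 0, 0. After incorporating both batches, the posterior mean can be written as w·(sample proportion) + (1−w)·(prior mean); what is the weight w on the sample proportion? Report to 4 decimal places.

0.6135

The Beta prior is conjugate to a Binomial/Bernoulli likelihood; the update adds successes to α and failures to β.
Total number of respondents: n = 10 + 10 = 20.
Posterior mean = (α₀+k)/(α₀+β₀+n) = [n/(α₀+β₀+n)]·(k/n) + [(α₀+β₀)/(α₀+β₀+n)]·α₀/(α₀+β₀), so only n and the prior enter the weight.
The weight on the data is w = n/(α₀+β₀+n) = 20/(3.2+9.4+20) = 20/32.6 = 0.6135.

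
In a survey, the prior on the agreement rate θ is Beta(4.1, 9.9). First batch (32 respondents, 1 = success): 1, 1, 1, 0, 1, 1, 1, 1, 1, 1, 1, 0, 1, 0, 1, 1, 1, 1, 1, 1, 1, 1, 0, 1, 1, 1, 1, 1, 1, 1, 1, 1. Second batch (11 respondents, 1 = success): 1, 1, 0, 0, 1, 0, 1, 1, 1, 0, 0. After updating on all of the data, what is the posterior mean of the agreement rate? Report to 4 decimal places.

0.6684

The Beta prior is conjugate to a Binomial/Bernoulli likelihood; the update adds successes to α and failures to β.
After batch 1: Beta(4.1+28, 9.9+4) = Beta(32.1, 13.9).
After batch 2: Beta(32.1+6, 13.9+5) = Beta(38.1, 18.9).
Posterior mean = α/(α+β) = 38.1/57.0 = 0.6684.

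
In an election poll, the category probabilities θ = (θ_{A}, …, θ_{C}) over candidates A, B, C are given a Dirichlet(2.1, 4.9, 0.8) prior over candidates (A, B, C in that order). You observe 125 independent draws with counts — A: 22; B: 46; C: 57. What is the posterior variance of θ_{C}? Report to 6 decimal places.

0.001837

The Dirichlet prior is conjugate to the Multinomial likelihood: each posterior αⱼ = prior αⱼ + observed count nⱼ.
Posterior concentration: (24.1, 50.9, 57.8), total = 132.8.
Var[θ_j] = α_j(Σα−α_j)/((Σα)²(Σα+1)) = 57.8·75.0/(132.8²·133.8) = 0.001837.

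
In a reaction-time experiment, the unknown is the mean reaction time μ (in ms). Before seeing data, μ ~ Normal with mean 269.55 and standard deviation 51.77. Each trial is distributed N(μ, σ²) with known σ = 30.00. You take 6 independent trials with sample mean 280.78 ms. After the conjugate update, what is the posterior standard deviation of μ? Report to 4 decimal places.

For Normal data with known variance σ², a Normal(μ₀, σ₀²) prior on μ is conjugate. Posterior precision = 1/σ₀² + n/σ²; posterior mean is the precision-weighted average of μ₀ and x̄.
σ₀² = 51.77² = 2680.1329, σ² = 30.00² = 900; σ² + n·σ₀² = 900 + 6·2680.1329 = 16980.7974.
Posterior precision = 1/σ₀² + n/σ² = 1/2680.1329 + 6/900 = (σ² + n·σ₀²)/(σ₀²σ²) = 16980.7974/(2680.1329·900); posterior variance σₙ² = σ₀²σ²/(σ² + n·σ₀²) = 2680.1329·900/16980.7974 = 142.049843.
Posterior SD = √σₙ² = √(2680.1329·900/16980.7974) = 11.9185.

11.9185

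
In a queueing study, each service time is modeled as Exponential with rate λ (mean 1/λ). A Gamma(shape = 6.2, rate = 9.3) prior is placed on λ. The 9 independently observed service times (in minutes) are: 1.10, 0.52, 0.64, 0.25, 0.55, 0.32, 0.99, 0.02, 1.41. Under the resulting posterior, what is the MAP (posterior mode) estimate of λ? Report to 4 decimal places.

0.9404

With a Gamma(shape α, rate β) prior on the exponential rate λ, the posterior after n observations with total T = Σxᵢ is Gamma(α+n, β+T).
Sum of observations T = 5.80 minutes; n = 9.
Posterior: Gamma(6.2+9, 9.3+5.80) = Gamma(15.2, 15.10).
Mode = (α−1)/β = 0.9404.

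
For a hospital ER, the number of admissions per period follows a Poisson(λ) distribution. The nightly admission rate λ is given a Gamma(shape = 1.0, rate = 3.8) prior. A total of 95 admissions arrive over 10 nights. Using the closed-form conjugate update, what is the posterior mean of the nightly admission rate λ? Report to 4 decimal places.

6.9565

With a Gamma(shape α, rate β) prior, the Poisson likelihood is conjugate: the posterior is Gamma(α + ΣXᵢ, β + n).
Posterior: Gamma(α+S, β+n) = Gamma(1.0+95, 3.8+10) = Gamma(96.0, 13.8).
Posterior mean = α/β = 96.0/13.8 = 6.9565.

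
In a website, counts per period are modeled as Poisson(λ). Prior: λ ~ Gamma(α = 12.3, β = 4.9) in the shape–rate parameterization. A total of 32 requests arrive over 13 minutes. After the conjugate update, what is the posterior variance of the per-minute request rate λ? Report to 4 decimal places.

0.1383

With a Gamma(shape α, rate β) prior, the Poisson likelihood is conjugate: the posterior is Gamma(α + ΣXᵢ, β + n).
Posterior: Gamma(α+S, β+n) = Gamma(12.3+32, 4.9+13) = Gamma(44.3, 17.9).
Var = α/β² = 44.3/17.9² = 0.1383.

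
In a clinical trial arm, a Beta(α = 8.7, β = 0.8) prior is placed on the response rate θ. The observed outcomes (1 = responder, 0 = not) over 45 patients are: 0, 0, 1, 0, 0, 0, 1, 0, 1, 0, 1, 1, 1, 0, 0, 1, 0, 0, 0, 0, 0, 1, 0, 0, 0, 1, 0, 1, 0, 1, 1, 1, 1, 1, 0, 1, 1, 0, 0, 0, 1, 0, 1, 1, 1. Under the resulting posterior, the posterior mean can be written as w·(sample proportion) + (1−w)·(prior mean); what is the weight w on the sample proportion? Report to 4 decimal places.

The Beta prior is conjugate to a Binomial/Bernoulli likelihood; the update adds successes to α and failures to β.
Posterior mean = (α₀+k)/(α₀+β₀+n) = [n/(α₀+β₀+n)]·(k/n) + [(α₀+β₀)/(α₀+β₀+n)]·α₀/(α₀+β₀), so only n and the prior enter the weight.
The weight on the data is w = n/(α₀+β₀+n) = 45/(8.7+0.8+45) = 45/54.5 = 0.8257.

0.8257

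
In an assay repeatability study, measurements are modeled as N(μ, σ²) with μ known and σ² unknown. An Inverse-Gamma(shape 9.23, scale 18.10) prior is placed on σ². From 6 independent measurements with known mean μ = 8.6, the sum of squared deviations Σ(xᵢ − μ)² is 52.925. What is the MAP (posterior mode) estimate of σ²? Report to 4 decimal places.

With known mean μ and an Inverse-Gamma(α, β) prior on σ², the Normal likelihood is conjugate: posterior is Inv-Gamma(α + n/2, β + Σ(xᵢ−μ)²/2).
Posterior: Inv-Gamma(9.23 + 6/2, 18.10 + 52.925/2) = Inv-Gamma(12.23, 44.5625).
Mode = β/(α+1) = 44.5625/13.23 = 3.3683.

3.3683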